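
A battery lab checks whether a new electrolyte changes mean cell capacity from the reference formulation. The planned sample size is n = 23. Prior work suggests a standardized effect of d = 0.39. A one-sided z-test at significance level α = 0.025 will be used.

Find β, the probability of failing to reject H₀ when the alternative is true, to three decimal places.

Noncentrality parameter: δ = d·√n = 0.39 × √23 = 1.8704
Critical value for a one-sided test at α = 0.025: z_α = 1.960.
Power = P(Z > 1.960 − δ) = Φ(-0.090) = 0.4643.
Type II error: β = 1 − power = 1 − 0.4643 = 0.5357.

β ≈ 0.536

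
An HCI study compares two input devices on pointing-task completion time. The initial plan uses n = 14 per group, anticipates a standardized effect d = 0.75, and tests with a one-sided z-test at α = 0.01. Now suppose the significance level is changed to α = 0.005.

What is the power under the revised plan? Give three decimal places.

δ = d·√(n/2) = 0.75 × √(14/2) = 1.9843 (unchanged). New critical value: z_{0.005} = 2.576.
Revised power = Φ(δ − 2.576) = Φ(-0.592) = 0.2771.

Power ≈ 0.277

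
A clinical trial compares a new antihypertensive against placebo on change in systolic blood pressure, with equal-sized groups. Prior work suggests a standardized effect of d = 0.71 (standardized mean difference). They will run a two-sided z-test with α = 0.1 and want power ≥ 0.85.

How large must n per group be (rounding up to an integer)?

Set Φ(δ − 1.645) = 0.85; then δ − 1.645 = Φ⁻¹(0.85) = 1.036, giving δ = 2.681.
(The Φ(−δ − z_{α/2}) term is vanishingly small for δ > 0 and is dropped in the standard sample-size formula.)
δ = d·√(n/2) ⇒ n = 2(δ/d)² = 2 × (2.681 / 0.71)² = 28.52.
Round up to the next whole unit.

n = 29 per group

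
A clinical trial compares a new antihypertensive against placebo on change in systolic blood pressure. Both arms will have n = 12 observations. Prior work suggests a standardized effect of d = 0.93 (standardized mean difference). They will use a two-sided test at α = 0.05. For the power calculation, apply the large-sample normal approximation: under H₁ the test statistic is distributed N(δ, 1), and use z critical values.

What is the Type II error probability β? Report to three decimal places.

β ≈ 0.375

Noncentrality parameter: δ = d·√(n/2) = 0.93 × √(12/2) = 2.2780
Critical value for a two-sided test at α = 0.05: z_{α/2} = 1.960.
Power = Φ(δ − 1.960) + Φ(−δ − 1.960) = Φ(0.318) + Φ(-4.238) = 0.6248 + 0.0000 = 0.6248.
Type II error: β = 1 − power = 1 − 0.6248 = 0.3752.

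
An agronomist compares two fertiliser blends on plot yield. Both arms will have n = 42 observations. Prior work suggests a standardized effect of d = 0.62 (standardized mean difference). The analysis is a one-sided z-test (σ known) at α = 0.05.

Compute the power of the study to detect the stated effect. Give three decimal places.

Noncentrality parameter: δ = d·√(n/2) = 0.62 × √(42/2) = 2.8412
Critical value for a one-sided test at α = 0.05: z_α = 1.645.
Power = P(Z > 1.645 − δ) = Φ(1.196) = 0.8842.

Power ≈ 0.884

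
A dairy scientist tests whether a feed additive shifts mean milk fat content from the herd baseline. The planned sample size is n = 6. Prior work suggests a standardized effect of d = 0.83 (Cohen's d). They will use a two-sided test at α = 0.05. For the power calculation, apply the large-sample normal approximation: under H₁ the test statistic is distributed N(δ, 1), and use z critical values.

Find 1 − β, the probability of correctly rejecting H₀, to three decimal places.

Noncentrality parameter: δ = d·√n = 0.83 × √6 = 2.0331
Two-sided α = 0.05 → critical value z_{0.025} = 1.960.
Power = Φ(δ − 1.960) + Φ(−δ − 1.960) = Φ(0.073) + Φ(-3.993) = 0.5291 + 0.0000 = 0.5292.

Power ≈ 0.529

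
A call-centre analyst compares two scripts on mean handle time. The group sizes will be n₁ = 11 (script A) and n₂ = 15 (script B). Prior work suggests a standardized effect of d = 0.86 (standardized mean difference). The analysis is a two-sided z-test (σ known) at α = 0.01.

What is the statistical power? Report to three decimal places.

Power ≈ 0.341

Noncentrality parameter: δ = d / √(1/n₁ + 1/n₂) = 0.86 / √(1/11 + 1/15) = 2.1665
Two-sided α = 0.01 → critical value z_{0.005} = 2.576.
Power = Φ(δ − 2.576) + Φ(−δ − 2.576) = Φ(-0.409) + Φ(-4.742) = 0.3411 + 0.0000 = 0.3411.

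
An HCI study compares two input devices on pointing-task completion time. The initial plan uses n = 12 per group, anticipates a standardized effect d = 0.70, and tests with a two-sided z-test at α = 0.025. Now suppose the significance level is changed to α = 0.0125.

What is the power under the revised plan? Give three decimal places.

Power ≈ 0.217

δ = d·√(n/2) = 0.70 × √(12/2) = 1.7146 (unchanged). New critical value: z_{0.0063} = 2.498.
Revised power = Φ(δ − 2.498) + Φ(−δ − 2.498) = Φ(-0.783) + Φ(-4.212) = 0.2168 + 0.0000 = 0.2168.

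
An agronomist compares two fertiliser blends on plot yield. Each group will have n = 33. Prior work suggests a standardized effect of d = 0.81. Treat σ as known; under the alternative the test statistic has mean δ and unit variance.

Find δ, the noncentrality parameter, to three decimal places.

δ ≈ 3.290

The noncentrality parameter scales effect size by the design's sample-size factor: δ = d·√(n/2) = 0.81 × √(33/2) = 3.2902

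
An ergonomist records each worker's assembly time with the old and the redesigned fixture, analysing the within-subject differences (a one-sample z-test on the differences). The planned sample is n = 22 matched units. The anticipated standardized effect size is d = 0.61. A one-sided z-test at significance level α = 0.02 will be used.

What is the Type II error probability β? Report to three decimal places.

β ≈ 0.210

Noncentrality parameter: δ = d·√n = 0.61 × √22 = 2.8612
Critical value for a one-sided test at α = 0.02: z_α = 2.054.
Power = P(Z > 2.054 − δ) = Φ(0.807) = 0.7903.
Type II error: β = 1 − power = 1 − 0.7903 = 0.2097.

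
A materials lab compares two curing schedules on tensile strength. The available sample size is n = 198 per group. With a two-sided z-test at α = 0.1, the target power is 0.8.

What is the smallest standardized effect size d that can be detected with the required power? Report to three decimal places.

d ≈ 0.250

Need Φ(δ − 1.645) = 0.8, so δ = 1.645 + 0.842 = 2.486.
(The second rejection-region term Φ(−δ − z_{α/2}) is negligible and dropped.)
δ = d·√(n/2) ⇒ d = δ/√(n/2) = 2.486/√(198/2) = 0.2499.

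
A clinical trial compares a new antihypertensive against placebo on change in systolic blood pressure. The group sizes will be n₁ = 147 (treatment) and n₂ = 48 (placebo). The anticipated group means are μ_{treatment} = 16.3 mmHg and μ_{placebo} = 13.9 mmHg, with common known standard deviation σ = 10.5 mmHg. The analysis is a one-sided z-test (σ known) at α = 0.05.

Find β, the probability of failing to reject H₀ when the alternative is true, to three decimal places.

β ≈ 0.606

Standardized effect: d = |μ_{treatment} − μ_{placebo}| / σ = |16.3 − 13.9| / 10.5 = 0.2286
Noncentrality parameter: δ = d / √(1/n₁ + 1/n₂) = 0.2286 / √(1/147 + 1/48) = 1.3749
Critical value for a one-sided test at α = 0.05: z_α = 1.645.
Power = Φ(δ − 1.645) = Φ(-0.270) = 0.3936.
Type II error: β = 1 − power = 1 − 0.3936 = 0.6064.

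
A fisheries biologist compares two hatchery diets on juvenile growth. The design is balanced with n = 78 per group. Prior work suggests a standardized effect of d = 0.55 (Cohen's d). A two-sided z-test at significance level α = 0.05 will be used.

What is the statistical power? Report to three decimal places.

Power ≈ 0.930

Noncentrality parameter: δ = d·√(n/2) = 0.55 × √(78/2) = 3.4347
Two-sided α = 0.05 → critical value z_{0.025} = 1.960.
Power = Φ(δ − 1.960) + Φ(−δ − 1.960) = Φ(1.475) + Φ(-5.395) = 0.9299 + 0.0000 = 0.9299.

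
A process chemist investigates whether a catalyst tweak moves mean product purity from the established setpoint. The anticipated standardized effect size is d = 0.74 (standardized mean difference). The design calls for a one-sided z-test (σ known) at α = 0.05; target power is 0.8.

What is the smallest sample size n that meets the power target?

n = 12

Set Φ(δ − 1.645) = 0.8; then δ − 1.645 = Φ⁻¹(0.8) = 0.842, giving δ = 2.486.
δ = d·√n ⇒ n = (δ/d)² = (2.486 / 0.74)² = 11.29.
Round up to the next whole unit.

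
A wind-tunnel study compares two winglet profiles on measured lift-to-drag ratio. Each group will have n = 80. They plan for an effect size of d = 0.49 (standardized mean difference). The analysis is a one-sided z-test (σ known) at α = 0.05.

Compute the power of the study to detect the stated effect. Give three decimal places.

Noncentrality parameter: δ = d·√(n/2) = 0.49 × √(80/2) = 3.0990
One-sided α = 0.05 → critical value z_{0.05} = 1.645.
Power = Φ(δ − 1.645) = Φ(1.454) = 0.9271.

Power ≈ 0.927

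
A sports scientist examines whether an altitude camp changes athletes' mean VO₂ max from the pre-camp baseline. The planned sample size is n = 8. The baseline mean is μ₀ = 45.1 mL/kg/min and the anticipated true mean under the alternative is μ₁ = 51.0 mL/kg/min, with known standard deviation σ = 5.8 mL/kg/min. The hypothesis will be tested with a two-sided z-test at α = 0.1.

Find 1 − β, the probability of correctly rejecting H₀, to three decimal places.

Power ≈ 0.891

Standardized effect: d = |μ₁ − μ₀| / σ = |51.0 − 45.1| / 5.8 = 1.0172
Noncentrality parameter: δ = d·√n = 1.0172 × √8 = 2.8772
Two-sided α = 0.1 → critical value z_{0.05} = 1.645.
Power = Φ(δ − 1.645) + Φ(−δ − 1.645) = Φ(1.232) + Φ(-4.522) = 0.8911 + 0.0000 = 0.8911.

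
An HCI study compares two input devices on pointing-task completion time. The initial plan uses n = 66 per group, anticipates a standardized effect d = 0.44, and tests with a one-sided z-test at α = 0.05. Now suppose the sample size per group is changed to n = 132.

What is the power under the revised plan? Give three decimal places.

Power ≈ 0.973

With n = 132 per group: δ = d·√(n/2) = 0.44 × √(132/2) = 3.5746. Critical value z_{0.05} = 1.645.
Revised power = Φ(δ − 1.645) = Φ(1.930) = 0.9732.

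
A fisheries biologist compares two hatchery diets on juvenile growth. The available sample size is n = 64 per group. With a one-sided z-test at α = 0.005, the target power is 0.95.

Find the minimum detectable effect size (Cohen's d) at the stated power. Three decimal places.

Need Φ(δ − 2.576) = 0.95, so δ = 2.576 + 1.645 = 4.221.
δ = d·√(n/2) ⇒ d = δ/√(n/2) = 4.221/√(64/2) = 0.7461.

d ≈ 0.746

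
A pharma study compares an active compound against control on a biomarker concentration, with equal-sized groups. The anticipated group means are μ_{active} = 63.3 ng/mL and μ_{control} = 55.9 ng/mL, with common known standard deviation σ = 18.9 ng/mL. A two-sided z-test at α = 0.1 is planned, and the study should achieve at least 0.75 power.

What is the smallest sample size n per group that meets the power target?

Standardized effect: d = |μ_{active} − μ_{control}| / σ = |63.3 − 55.9| / 18.9 = 0.3915
Set Φ(δ − 1.645) = 0.75; then δ − 1.645 = Φ⁻¹(0.75) = 0.674, giving δ = 2.319.
(For δ > 0 the lower-tail rejection region contributes negligibly to power, so the one-term inversion is standard.)
δ = d·√(n/2) ⇒ n = 2(δ/d)² = 2 × (2.319 / 0.3915)² = 70.18.
Rounding up, n = 71 per group.

n = 71 per group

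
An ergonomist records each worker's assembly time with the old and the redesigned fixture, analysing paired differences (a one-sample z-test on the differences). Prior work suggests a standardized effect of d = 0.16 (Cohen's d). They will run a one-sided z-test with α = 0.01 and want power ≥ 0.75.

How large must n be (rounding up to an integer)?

Set Φ(δ − 2.326) = 0.75; then δ − 2.326 = Φ⁻¹(0.75) = 0.674, giving δ = 3.001.
δ = d·√n ⇒ n = (δ/d)² = (3.001 / 0.16)² = 351.76.
Round up to the next whole unit.

n = 352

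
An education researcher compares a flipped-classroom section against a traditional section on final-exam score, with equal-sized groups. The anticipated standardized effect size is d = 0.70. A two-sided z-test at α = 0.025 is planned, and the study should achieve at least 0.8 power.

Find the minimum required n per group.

For power 0.8 need Φ(δ − z_{0.0125}) = 0.8, so δ = z_{0.0125} + z_{0.20} = 2.241 + 0.842 = 3.083.
(Ignoring the negligible lower-tail rejection probability gives the usual closed-form inversion.)
δ = d·√(n/2) ⇒ n = 2(δ/d)² = 2 × (3.083 / 0.70)² = 38.80.
Round up to the next whole unit.

n = 39 per group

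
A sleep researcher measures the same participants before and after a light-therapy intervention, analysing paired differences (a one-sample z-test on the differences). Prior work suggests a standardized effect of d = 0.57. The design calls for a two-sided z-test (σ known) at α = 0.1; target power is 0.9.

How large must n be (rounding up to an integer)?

n = 27

For power 0.9 need Φ(δ − z_{0.05}) = 0.9, so δ = z_{0.05} + z_{0.10} = 1.645 + 1.282 = 2.926.
(Ignoring the negligible lower-tail rejection probability gives the usual closed-form inversion.)
δ = d·√n ⇒ n = (δ/d)² = (2.926 / 0.57)² = 26.36.
Round up to the next whole unit.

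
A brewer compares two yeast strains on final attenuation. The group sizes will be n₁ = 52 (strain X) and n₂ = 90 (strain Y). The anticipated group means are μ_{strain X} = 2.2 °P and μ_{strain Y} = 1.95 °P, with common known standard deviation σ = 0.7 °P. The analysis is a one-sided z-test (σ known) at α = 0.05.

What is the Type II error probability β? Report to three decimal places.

Standardized effect: d = |μ_{strain X} − μ_{strain Y}| / σ = |2.2 − 1.95| / 0.7 = 0.3571
Noncentrality parameter: δ = d / √(1/n₁ + 1/n₂) = 0.3571 / √(1/52 + 1/90) = 2.0503
Critical value for a one-sided test at α = 0.05: z_α = 1.645.
Power = Φ(δ − 1.645) = Φ(0.405) = 0.6574.
Type II error: β = 1 − power = 1 − 0.6574 = 0.3426.

β ≈ 0.343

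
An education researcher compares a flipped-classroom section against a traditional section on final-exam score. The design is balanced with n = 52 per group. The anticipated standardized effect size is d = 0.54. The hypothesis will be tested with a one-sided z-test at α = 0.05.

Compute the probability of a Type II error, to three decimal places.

Noncentrality parameter: δ = d·√(n/2) = 0.54 × √(52/2) = 2.7535
Critical value for a one-sided test at α = 0.05: z_α = 1.645.
Power = Φ(δ − 1.645) = Φ(1.109) = 0.8662.
Type II error: β = 1 − power = 1 − 0.8662 = 0.1338.

β ≈ 0.134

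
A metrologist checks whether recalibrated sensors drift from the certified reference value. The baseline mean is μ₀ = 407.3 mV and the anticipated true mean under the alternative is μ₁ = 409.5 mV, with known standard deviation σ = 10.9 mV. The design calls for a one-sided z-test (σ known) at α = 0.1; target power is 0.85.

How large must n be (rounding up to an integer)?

n = 132

Standardized effect: d = |μ₁ − μ₀| / σ = |409.5 − 407.3| / 10.9 = 0.2018
Set Φ(δ − 1.282) = 0.85; then δ − 1.282 = Φ⁻¹(0.85) = 1.036, giving δ = 2.318.
δ = d·√n ⇒ n = (δ/d)² = (2.318 / 0.2018)² = 131.90.
Rounding up, n = 132.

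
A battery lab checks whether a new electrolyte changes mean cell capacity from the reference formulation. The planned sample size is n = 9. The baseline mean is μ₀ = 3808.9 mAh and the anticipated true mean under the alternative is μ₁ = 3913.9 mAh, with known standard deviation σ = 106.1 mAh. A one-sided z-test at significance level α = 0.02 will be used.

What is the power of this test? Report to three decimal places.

Power ≈ 0.820

Standardized effect: d = |μ₁ − μ₀| / σ = |3913.9 − 3808.9| / 106.1 = 0.9896
Noncentrality parameter: δ = d·√n = 0.9896 × √9 = 2.9689
One-sided α = 0.02 → critical value z_{0.02} = 2.054.
Power = P(Z > 2.054 − δ) = Φ(0.915) = 0.8199.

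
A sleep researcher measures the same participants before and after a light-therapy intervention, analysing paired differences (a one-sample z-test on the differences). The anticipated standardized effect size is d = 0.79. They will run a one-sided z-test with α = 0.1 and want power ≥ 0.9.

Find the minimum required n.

Set Φ(δ − 1.282) = 0.9; then δ − 1.282 = Φ⁻¹(0.9) = 1.282, giving δ = 2.563.
δ = d·√n ⇒ n = (δ/d)² = (2.563 / 0.79)² = 10.53.
Round up to the next whole unit.

n = 11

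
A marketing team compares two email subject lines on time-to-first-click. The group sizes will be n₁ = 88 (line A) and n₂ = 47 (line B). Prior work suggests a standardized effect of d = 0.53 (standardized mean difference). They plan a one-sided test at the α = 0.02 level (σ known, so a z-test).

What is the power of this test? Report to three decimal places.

Power ≈ 0.811

Noncentrality parameter: δ = d / √(1/n₁ + 1/n₂) = 0.53 / √(1/88 + 1/47) = 2.9336
Critical value for a one-sided test at α = 0.02: z_α = 2.054.
Power = P(Z > 2.054 − δ) = Φ(0.880) = 0.8105.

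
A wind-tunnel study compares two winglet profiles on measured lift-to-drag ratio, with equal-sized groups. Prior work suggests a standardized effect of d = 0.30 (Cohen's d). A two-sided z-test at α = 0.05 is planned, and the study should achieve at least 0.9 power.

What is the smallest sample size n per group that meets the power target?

For power 0.9 need Φ(δ − z_{0.025}) = 0.9, so δ = z_{0.025} + z_{0.10} = 1.960 + 1.282 = 3.242.
(For δ > 0 the lower-tail rejection region contributes negligibly to power, so the one-term inversion is standard.)
δ = d·√(n/2) ⇒ n = 2(δ/d)² = 2 × (3.242 / 0.30)² = 233.50.
Round up to the next whole unit.

n = 234 per group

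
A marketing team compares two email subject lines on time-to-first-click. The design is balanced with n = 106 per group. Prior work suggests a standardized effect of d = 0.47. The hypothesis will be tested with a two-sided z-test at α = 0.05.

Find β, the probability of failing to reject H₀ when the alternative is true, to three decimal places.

Noncentrality parameter: δ = d·√(n/2) = 0.47 × √(106/2) = 3.4217
Two-sided α = 0.05 → critical value z_{0.025} = 1.960.
Power = Φ(δ − 1.960) + Φ(−δ − 1.960) = Φ(1.462) + Φ(-5.382) = 0.9281 + 0.0000 = 0.9281.
Type II error: β = 1 − power = 1 − 0.9281 = 0.0719.

β ≈ 0.072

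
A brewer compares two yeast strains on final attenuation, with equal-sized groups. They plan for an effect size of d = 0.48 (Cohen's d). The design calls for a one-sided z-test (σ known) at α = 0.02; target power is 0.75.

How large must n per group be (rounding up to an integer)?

n = 65 per group

Set Φ(δ − 2.054) = 0.75; then δ − 2.054 = Φ⁻¹(0.75) = 0.674, giving δ = 2.728.
δ = d·√(n/2) ⇒ n = 2(δ/d)² = 2 × (2.728 / 0.48)² = 64.61.
Round up to the next whole unit.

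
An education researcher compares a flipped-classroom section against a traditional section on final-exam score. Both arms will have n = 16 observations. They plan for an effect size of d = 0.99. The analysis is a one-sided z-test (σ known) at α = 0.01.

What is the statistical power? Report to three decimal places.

Power ≈ 0.682

Noncentrality parameter: δ = d·√(n/2) = 0.99 × √(16/2) = 2.8001
Critical value for a one-sided test at α = 0.01: z_α = 2.326.
Power = Φ(δ − 2.326) = Φ(0.474) = 0.6822.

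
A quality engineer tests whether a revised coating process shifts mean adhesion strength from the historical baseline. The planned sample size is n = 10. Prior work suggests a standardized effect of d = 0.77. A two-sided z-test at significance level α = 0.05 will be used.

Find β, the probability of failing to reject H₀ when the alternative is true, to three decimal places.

β ≈ 0.317

Noncentrality parameter: δ = d·√n = 0.77 × √10 = 2.4350
Two-sided α = 0.05 → critical value z_{0.025} = 1.960.
Power = Φ(δ − 1.960) + Φ(−δ − 1.960) = Φ(0.475) + Φ(-4.395) = 0.6826 + 0.0000 = 0.6826.
Type II error: β = 1 − power = 1 − 0.6826 = 0.3174.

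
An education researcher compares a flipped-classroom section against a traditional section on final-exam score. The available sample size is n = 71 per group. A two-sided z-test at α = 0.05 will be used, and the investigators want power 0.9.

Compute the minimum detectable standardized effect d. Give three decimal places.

Need Φ(δ − 1.960) = 0.9, so δ = 1.960 + 1.282 = 3.242.
(The second rejection-region term Φ(−δ − z_{α/2}) is negligible and dropped.)
δ = d·√(n/2) ⇒ d = δ/√(n/2) = 3.242/√(71/2) = 0.5440.

d ≈ 0.544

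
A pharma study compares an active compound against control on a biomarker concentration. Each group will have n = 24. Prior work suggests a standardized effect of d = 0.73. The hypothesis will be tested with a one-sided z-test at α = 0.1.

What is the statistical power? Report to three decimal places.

Noncentrality parameter: δ = d·√(n/2) = 0.73 × √(24/2) = 2.5288
One-sided α = 0.1 → critical value z_{0.1} = 1.282.
Power = P(Z > 1.282 − δ) = Φ(1.247) = 0.8938.

Power ≈ 0.894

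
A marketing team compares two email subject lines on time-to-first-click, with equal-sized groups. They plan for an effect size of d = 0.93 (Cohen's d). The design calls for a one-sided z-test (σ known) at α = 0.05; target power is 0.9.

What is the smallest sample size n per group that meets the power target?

n = 20 per group

Set Φ(δ − 1.645) = 0.9; then δ − 1.645 = Φ⁻¹(0.9) = 1.282, giving δ = 2.926.
δ = d·√(n/2) ⇒ n = 2(δ/d)² = 2 × (2.926 / 0.93)² = 19.80.
Round up to the next whole unit.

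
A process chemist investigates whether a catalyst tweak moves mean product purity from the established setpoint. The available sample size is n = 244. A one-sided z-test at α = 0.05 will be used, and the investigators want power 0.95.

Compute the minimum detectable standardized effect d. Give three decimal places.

Need Φ(δ − 1.645) = 0.95, so δ = 1.645 + 1.645 = 3.290.
δ = d·√n ⇒ d = δ/√n = 3.290/√244 = 0.2106.

d ≈ 0.211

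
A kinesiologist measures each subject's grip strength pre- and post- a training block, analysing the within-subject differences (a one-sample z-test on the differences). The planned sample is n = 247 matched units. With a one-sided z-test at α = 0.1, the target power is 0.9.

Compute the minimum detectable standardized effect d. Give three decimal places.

Need Φ(δ − 1.282) = 0.9, so δ = 1.282 + 1.282 = 2.563.
δ = d·√n ⇒ d = δ/√n = 2.563/√247 = 0.1631.

d ≈ 0.163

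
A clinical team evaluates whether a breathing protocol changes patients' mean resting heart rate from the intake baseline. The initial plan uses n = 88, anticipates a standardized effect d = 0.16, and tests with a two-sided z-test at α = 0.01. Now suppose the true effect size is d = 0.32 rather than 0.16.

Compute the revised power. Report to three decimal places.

With d = 0.32: δ = d·√n = 0.32 × √88 = 3.0019. Critical value z_{0.005} = 2.576.
Revised power = Φ(δ − 2.576) + Φ(−δ − 2.576) = Φ(0.426) + Φ(-5.578) = 0.6650 + 0.0000 = 0.6650.

Power ≈ 0.665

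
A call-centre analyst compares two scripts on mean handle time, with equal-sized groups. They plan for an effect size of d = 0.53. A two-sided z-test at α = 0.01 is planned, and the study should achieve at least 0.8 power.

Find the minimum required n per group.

Set Φ(δ − 2.576) = 0.8; then δ − 2.576 = Φ⁻¹(0.8) = 0.842, giving δ = 3.417.
(For δ > 0 the lower-tail rejection region contributes negligibly to power, so the one-term inversion is standard.)
δ = d·√(n/2) ⇒ n = 2(δ/d)² = 2 × (3.417 / 0.53)² = 83.15.
Round up to the next whole unit.

n = 84 per group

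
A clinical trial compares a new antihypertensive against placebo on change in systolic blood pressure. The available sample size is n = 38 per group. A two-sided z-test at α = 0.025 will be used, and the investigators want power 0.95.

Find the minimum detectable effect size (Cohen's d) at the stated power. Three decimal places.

d ≈ 0.892

Required noncentrality: δ = z_{0.0125} + z_{0.05} = 2.241 + 1.645 = 3.886.
(The second rejection-region term Φ(−δ − z_{α/2}) is negligible and dropped.)
δ = d·√(n/2) ⇒ d = δ/√(n/2) = 3.886/√(38/2) = 0.8916.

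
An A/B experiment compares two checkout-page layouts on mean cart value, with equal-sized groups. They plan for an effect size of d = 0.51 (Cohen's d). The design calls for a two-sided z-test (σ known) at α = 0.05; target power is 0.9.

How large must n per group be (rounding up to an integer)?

Set Φ(δ − 1.960) = 0.9; then δ − 1.960 = Φ⁻¹(0.9) = 1.282, giving δ = 3.242.
(Ignoring the negligible lower-tail rejection probability gives the usual closed-form inversion.)
δ = d·√(n/2) ⇒ n = 2(δ/d)² = 2 × (3.242 / 0.51)² = 80.80.
Rounding up, n = 81 per group.

n = 81 per group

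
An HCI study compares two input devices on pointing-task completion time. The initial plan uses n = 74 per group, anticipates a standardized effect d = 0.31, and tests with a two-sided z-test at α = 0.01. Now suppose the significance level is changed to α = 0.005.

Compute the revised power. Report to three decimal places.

Power ≈ 0.178

δ = d·√(n/2) = 0.31 × √(74/2) = 1.8857 (unchanged). New critical value: z_{0.0025} = 2.807.
Revised power = Φ(δ − 2.807) + Φ(−δ − 2.807) = Φ(-0.921) + Φ(-4.693) = 0.1784 + 0.0000 = 0.1784.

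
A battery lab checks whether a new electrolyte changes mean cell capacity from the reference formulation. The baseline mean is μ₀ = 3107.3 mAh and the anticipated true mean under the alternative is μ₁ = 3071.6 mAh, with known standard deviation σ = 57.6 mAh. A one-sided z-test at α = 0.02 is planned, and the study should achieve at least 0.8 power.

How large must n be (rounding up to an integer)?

n = 22

Standardized effect: d = |μ₁ − μ₀| / σ = |3071.6 − 3107.3| / 57.6 = 0.6198
Set Φ(δ − 2.054) = 0.8; then δ − 2.054 = Φ⁻¹(0.8) = 0.842, giving δ = 2.895.
δ = d·√n ⇒ n = (δ/d)² = (2.895 / 0.6198)² = 21.82.
Rounding up, n = 22.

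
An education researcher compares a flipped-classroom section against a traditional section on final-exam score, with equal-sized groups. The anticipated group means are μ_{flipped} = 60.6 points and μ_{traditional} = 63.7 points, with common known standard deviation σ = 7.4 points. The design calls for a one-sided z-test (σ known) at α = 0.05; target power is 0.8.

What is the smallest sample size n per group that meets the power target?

Standardized effect: d = |μ_{flipped} − μ_{traditional}| / σ = |60.6 − 63.7| / 7.4 = 0.4189
For power 0.8 need Φ(δ − z_{0.05}) = 0.8, so δ = z_{0.05} + z_{0.20} = 1.645 + 0.842 = 2.486.
δ = d·√(n/2) ⇒ n = 2(δ/d)² = 2 × (2.486 / 0.4189)² = 70.46.
Round up to the next whole unit.

n = 71 per group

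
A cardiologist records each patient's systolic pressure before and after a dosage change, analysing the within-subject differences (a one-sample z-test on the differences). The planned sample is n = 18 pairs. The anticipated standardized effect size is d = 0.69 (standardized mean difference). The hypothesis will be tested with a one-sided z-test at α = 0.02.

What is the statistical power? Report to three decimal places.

Noncentrality parameter: δ = d·√n = 0.69 × √18 = 2.9274
One-sided α = 0.02 → critical value z_{0.02} = 2.054.
Power = Φ(δ − 2.054) = Φ(0.874) = 0.8089.

Power ≈ 0.809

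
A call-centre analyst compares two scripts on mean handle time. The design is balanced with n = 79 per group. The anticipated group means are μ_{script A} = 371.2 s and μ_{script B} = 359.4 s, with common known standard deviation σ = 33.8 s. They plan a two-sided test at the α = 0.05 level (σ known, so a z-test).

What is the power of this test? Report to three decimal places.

Power ≈ 0.593

Standardized effect: d = |μ_{script A} − μ_{script B}| / σ = |371.2 − 359.4| / 33.8 = 0.3491
Noncentrality parameter: δ = d·√(n/2) = 0.3491 × √(79/2) = 2.1941
Two-sided α = 0.05 → critical value z_{0.025} = 1.960.
Power = Φ(δ − 1.960) + Φ(−δ − 1.960) = Φ(0.234) + Φ(-4.154) = 0.5926 + 0.0000 = 0.5926.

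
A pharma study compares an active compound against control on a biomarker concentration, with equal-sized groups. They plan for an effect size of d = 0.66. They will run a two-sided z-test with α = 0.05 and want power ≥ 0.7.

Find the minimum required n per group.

n = 29 per group

Set Φ(δ − 1.960) = 0.7; then δ − 1.960 = Φ⁻¹(0.7) = 0.524, giving δ = 2.484.
(Ignoring the negligible lower-tail rejection probability gives the usual closed-form inversion.)
δ = d·√(n/2) ⇒ n = 2(δ/d)² = 2 × (2.484 / 0.66)² = 28.34.
Round up to the next whole unit.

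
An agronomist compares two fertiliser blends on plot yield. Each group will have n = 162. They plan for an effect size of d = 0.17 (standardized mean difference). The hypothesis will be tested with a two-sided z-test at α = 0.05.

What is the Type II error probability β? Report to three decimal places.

Noncentrality parameter: δ = d·√(n/2) = 0.17 × √(162/2) = 1.5300
Critical value for a two-sided test at α = 0.05: z_{α/2} = 1.960.
Power = Φ(δ − 1.960) + Φ(−δ − 1.960) = Φ(-0.430) + Φ(-3.490) = 0.3336 + 0.0002 = 0.3339.
Type II error: β = 1 − power = 1 − 0.3339 = 0.6661.

β ≈ 0.666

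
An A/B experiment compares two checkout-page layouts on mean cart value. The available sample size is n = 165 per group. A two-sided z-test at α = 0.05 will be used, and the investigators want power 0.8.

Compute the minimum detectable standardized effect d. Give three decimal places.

Need Φ(δ − 1.960) = 0.8, so δ = 1.960 + 0.842 = 2.802.
(Lower-tail contribution to power is negligible for δ > 0.)
δ = d·√(n/2) ⇒ d = δ/√(n/2) = 2.802/√(165/2) = 0.3084.

d ≈ 0.308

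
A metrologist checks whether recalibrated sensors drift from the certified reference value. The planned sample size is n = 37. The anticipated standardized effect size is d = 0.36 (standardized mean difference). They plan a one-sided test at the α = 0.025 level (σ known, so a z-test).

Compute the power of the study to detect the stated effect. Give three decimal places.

Noncentrality parameter: δ = d·√n = 0.36 × √37 = 2.1898
Critical value for a one-sided test at α = 0.025: z_α = 1.960.
Power = P(Z > 1.960 − δ) = Φ(0.230) = 0.5909.

Power ≈ 0.591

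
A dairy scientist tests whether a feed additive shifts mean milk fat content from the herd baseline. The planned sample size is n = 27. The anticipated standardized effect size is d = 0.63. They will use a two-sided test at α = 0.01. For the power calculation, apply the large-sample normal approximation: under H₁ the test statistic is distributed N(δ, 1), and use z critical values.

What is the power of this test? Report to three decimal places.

Noncentrality parameter: δ = d·√n = 0.63 × √27 = 3.2736
Critical value for a two-sided test at α = 0.01: z_{α/2} = 2.576.
Power = Φ(δ − 2.576) + Φ(−δ − 2.576) = Φ(0.698) + Φ(-5.849) = 0.7573 + 0.0000 = 0.7573.

Power ≈ 0.757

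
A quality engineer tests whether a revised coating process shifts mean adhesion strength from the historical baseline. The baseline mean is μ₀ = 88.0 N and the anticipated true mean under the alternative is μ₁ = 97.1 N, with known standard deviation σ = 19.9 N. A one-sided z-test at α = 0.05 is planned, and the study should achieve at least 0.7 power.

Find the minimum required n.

n = 23

Standardized effect: d = |μ₁ − μ₀| / σ = |97.1 − 88.0| / 19.9 = 0.4573
For power 0.7 need Φ(δ − z_{0.05}) = 0.7, so δ = z_{0.05} + z_{0.30} = 1.645 + 0.524 = 2.169.
δ = d·√n ⇒ n = (δ/d)² = (2.169 / 0.4573)² = 22.50.
Rounding up, n = 23.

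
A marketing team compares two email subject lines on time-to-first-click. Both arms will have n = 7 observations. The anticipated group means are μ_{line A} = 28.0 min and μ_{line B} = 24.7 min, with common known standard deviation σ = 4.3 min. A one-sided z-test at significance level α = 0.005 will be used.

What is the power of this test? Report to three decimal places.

Standardized effect: d = |μ_{line A} − μ_{line B}| / σ = |28.0 − 24.7| / 4.3 = 0.7674
Noncentrality parameter: δ = d·√(n/2) = 0.7674 × √(7/2) = 1.4358
Critical value for a one-sided test at α = 0.005: z_α = 2.576.
Power = Φ(δ − 2.576) = Φ(-1.140) = 0.1271.

Power ≈ 0.127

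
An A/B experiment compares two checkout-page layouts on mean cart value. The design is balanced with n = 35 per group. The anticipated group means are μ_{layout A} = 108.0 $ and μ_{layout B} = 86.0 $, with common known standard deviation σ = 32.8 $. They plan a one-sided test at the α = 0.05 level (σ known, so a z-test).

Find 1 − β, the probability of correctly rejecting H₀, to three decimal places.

Standardized effect: d = |μ_{layout A} − μ_{layout B}| / σ = |108.0 − 86.0| / 32.8 = 0.6707
Noncentrality parameter: δ = d·√(n/2) = 0.6707 × √(35/2) = 2.8059
Critical value for a one-sided test at α = 0.05: z_α = 1.645.
Power = P(Z > 1.645 − δ) = Φ(1.161) = 0.8772.

Power ≈ 0.877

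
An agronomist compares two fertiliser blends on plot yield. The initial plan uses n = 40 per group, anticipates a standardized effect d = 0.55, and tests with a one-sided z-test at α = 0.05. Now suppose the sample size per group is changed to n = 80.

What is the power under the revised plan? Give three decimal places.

With n = 80 per group: δ = d·√(n/2) = 0.55 × √(80/2) = 3.4785. Critical value z_{0.05} = 1.645.
Revised power = P(Z > 1.645 − δ) = Φ(1.834) = 0.9666.

Power ≈ 0.967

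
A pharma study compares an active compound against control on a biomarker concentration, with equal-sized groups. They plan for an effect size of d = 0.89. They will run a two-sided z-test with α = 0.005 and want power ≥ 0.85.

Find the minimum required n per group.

n = 38 per group

For power 0.85 need Φ(δ − z_{0.0025}) = 0.85, so δ = z_{0.0025} + z_{0.15} = 2.807 + 1.036 = 3.843.
(Ignoring the negligible lower-tail rejection probability gives the usual closed-form inversion.)
δ = d·√(n/2) ⇒ n = 2(δ/d)² = 2 × (3.843 / 0.89)² = 37.30.
Rounding up, n = 38 per group.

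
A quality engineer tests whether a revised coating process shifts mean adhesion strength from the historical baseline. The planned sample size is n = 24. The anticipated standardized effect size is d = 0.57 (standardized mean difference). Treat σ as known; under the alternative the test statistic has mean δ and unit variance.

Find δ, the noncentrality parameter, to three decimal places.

The noncentrality parameter scales effect size by the design's sample-size factor: δ = d·√n = 0.57 × √24 = 2.7924

δ ≈ 2.792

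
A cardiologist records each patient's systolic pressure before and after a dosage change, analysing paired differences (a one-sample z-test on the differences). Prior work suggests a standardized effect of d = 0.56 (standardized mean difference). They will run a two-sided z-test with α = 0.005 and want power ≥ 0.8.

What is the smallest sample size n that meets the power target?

n = 43

For power 0.8 need Φ(δ − z_{0.0025}) = 0.8, so δ = z_{0.0025} + z_{0.20} = 2.807 + 0.842 = 3.649.
(The Φ(−δ − z_{α/2}) term is vanishingly small for δ > 0 and is dropped in the standard sample-size formula.)
δ = d·√n ⇒ n = (δ/d)² = (3.649 / 0.56)² = 42.45.
Rounding up, n = 43.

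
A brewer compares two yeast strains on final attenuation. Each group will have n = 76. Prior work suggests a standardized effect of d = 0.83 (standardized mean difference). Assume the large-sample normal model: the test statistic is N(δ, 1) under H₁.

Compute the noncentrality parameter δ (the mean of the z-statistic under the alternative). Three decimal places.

δ ≈ 5.116

The noncentrality parameter scales effect size by the design's sample-size factor: δ = d·√(n/2) = 0.83 × √(76/2) = 5.1165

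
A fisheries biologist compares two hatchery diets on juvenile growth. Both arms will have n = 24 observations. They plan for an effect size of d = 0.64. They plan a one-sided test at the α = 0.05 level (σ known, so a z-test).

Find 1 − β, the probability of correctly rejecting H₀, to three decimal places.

Noncentrality parameter: δ = d·√(n/2) = 0.64 × √(24/2) = 2.2170
Critical value for a one-sided test at α = 0.05: z_α = 1.645.
Power = Φ(δ − 1.645) = Φ(0.572) = 0.7164.

Power ≈ 0.716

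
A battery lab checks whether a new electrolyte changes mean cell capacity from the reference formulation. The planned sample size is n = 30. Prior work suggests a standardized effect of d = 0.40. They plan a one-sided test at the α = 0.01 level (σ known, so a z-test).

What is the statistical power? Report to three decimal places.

Noncentrality parameter: δ = d·√n = 0.40 × √30 = 2.1909
Critical value for a one-sided test at α = 0.01: z_α = 2.326.
Power = P(Z > 2.326 − δ) = Φ(-0.135) = 0.4461.

Power ≈ 0.446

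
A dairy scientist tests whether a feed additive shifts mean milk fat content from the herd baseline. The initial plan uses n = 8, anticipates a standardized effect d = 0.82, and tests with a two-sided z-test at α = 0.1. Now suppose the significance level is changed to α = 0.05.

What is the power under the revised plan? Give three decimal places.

Power ≈ 0.640

δ = d·√n = 0.82 × √8 = 2.3193 (unchanged). New critical value: z_{0.025} = 1.960.
Revised power = Φ(δ − 1.960) + Φ(−δ − 1.960) = Φ(0.359) + Φ(-4.279) = 0.6403 + 0.0000 = 0.6403.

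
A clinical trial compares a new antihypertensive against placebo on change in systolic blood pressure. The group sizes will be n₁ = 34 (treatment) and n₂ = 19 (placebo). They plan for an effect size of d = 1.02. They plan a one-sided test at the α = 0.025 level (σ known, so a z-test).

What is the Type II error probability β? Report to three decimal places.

Noncentrality parameter: δ = d / √(1/n₁ + 1/n₂) = 1.02 / √(1/34 + 1/19) = 3.5611
One-sided α = 0.025 → critical value z_{0.025} = 1.960.
Power = Φ(δ − 1.960) = Φ(1.601) = 0.9453.
Type II error: β = 1 − power = 1 − 0.9453 = 0.0547.

β ≈ 0.055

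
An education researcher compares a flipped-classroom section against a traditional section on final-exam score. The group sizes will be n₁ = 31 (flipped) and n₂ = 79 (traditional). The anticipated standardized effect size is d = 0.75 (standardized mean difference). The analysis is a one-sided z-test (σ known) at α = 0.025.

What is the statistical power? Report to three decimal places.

Noncentrality parameter: δ = d / √(1/n₁ + 1/n₂) = 0.75 / √(1/31 + 1/79) = 3.5388
One-sided α = 0.025 → critical value z_{0.025} = 1.960.
Power = Φ(δ − 1.960) = Φ(1.579) = 0.9428.

Power ≈ 0.943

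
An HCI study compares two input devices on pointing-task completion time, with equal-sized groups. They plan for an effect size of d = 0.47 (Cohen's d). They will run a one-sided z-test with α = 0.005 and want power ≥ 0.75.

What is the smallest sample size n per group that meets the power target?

Set Φ(δ − 2.576) = 0.75; then δ − 2.576 = Φ⁻¹(0.75) = 0.674, giving δ = 3.250.
δ = d·√(n/2) ⇒ n = 2(δ/d)² = 2 × (3.250 / 0.47)² = 95.65.
Rounding up, n = 96 per group.

n = 96 per group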